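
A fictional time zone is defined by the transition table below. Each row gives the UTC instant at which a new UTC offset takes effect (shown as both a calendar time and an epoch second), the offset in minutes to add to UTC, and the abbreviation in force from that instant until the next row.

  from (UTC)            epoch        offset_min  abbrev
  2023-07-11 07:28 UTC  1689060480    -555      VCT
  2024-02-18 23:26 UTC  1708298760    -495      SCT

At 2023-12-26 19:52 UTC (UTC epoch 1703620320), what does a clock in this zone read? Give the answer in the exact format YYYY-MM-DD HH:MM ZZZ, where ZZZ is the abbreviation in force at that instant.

Query: 2023-12-26 19:52 UTC
Rule 1/2 (VCT, -09:15): 2023-07-11 07:28 UTC ≤ query < 2024-02-18 23:26 UTC
19·60 + 52 - 555 = 637 min
637 = 0·1440 + 637; 637 = 10·60 + 37 → 10:37, same day
→ 2023-12-26 10:37 VCT

2023-12-26 10:37 VCT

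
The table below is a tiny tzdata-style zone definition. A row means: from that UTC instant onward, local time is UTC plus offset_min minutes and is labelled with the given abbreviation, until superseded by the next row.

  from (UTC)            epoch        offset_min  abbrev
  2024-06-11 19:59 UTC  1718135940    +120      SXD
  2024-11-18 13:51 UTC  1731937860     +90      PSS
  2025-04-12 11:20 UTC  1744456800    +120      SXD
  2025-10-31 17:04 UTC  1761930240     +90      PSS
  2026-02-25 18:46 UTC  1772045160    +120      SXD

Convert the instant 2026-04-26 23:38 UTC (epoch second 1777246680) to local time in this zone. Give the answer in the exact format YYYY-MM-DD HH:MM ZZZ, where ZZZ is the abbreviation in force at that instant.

2026-04-27 01:38 SXD

Query: 2026-04-26 23:38 UTC
Rule 5/5 (SXD, +02:00): 2026-02-25 18:46 UTC ≤ query < +∞
23·60 + 38 + 120 = 1538 min
1538 = 1·1440 + 98; 98 = 1·60 + 38 → 01:38, 2026-04-26 + 1 day = 2026-04-27
→ 2026-04-27 01:38 SXD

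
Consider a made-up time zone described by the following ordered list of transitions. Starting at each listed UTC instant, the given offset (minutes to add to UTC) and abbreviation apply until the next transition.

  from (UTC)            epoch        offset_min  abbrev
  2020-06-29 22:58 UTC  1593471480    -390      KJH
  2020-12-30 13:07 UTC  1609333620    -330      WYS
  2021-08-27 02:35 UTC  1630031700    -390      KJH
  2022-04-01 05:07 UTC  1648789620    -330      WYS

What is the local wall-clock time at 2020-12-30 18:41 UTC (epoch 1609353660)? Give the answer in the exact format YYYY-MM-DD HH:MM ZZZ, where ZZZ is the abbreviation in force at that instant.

Query: 2020-12-30 18:41 UTC
Rule 2/4 (WYS, -05:30): 2020-12-30 13:07 UTC ≤ query < 2021-08-27 02:35 UTC
18·60 + 41 - 330 = 791 min
791 = 0·1440 + 791; 791 = 13·60 + 11 → 13:11, same day
→ 2020-12-30 13:11 WYS

2020-12-30 13:11 WYS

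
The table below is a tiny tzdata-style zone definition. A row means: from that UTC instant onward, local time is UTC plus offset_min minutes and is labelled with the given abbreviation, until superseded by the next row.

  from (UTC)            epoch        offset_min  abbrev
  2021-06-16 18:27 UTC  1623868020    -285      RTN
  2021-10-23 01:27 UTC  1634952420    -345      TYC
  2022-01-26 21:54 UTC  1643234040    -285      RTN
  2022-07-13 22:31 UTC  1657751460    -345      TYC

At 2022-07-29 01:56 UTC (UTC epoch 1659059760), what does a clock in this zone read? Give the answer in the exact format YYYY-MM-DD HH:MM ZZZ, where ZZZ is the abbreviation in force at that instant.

Query: 2022-07-29 01:56 UTC
Rule 4/4 (TYC, -05:45): 2022-07-13 22:31 UTC ≤ query < +∞
1·60 + 56 - 345 = -229 min
-229 = -1·1440 + 1211; 1211 = 20·60 + 11 → 20:11, 2022-07-29 - 1 day = 2022-07-28
→ 2022-07-28 20:11 TYC

2022-07-28 20:11 TYC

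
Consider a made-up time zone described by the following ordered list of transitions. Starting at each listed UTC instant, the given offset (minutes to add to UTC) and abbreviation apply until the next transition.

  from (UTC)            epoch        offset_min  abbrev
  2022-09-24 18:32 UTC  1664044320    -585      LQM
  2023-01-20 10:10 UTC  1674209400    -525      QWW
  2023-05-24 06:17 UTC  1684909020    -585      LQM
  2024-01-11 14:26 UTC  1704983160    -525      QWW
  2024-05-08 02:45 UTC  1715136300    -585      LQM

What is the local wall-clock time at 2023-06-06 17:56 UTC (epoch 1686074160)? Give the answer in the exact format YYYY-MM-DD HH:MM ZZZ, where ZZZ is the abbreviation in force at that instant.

Query: 2023-06-06 17:56 UTC
Rule 3/5 (LQM, -09:45): 2023-05-24 06:17 UTC ≤ query < 2024-01-11 14:26 UTC
17·60 + 56 - 585 = 491 min
491 = 0·1440 + 491; 491 = 8·60 + 11 → 08:11, same day
→ 2023-06-06 08:11 LQM

2023-06-06 08:11 LQM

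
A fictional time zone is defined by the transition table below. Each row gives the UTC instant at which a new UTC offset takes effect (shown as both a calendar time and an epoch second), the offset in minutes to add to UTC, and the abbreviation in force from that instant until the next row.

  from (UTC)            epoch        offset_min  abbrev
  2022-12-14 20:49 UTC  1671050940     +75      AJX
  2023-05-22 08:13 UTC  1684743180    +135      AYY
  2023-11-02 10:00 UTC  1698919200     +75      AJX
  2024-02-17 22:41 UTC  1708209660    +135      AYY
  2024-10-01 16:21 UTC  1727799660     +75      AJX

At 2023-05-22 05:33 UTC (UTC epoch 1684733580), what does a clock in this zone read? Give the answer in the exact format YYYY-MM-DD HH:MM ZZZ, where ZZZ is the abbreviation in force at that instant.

2023-05-22 06:48 AJX

Query: 2023-05-22 05:33 UTC
Rule 1/5 (AJX, +01:15): 2022-12-14 20:49 UTC ≤ query < 2023-05-22 08:13 UTC
5·60 + 33 + 75 = 408 min
408 = 0·1440 + 408; 408 = 6·60 + 48 → 06:48, same day
→ 2023-05-22 06:48 AJX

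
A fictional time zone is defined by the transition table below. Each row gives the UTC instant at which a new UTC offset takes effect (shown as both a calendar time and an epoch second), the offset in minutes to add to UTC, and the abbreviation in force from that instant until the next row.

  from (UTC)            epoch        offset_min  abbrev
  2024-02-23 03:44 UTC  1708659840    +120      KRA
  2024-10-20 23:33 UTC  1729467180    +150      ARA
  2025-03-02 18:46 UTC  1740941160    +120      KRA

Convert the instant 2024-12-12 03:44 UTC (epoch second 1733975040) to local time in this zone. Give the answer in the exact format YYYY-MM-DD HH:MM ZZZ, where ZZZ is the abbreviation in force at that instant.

Query: 2024-12-12 03:44 UTC
Rule 2/3 (ARA, +02:30): 2024-10-20 23:33 UTC ≤ query < 2025-03-02 18:46 UTC
3·60 + 44 + 150 = 374 min
374 = 0·1440 + 374; 374 = 6·60 + 14 → 06:14, same day
→ 2024-12-12 06:14 ARA

2024-12-12 06:14 ARA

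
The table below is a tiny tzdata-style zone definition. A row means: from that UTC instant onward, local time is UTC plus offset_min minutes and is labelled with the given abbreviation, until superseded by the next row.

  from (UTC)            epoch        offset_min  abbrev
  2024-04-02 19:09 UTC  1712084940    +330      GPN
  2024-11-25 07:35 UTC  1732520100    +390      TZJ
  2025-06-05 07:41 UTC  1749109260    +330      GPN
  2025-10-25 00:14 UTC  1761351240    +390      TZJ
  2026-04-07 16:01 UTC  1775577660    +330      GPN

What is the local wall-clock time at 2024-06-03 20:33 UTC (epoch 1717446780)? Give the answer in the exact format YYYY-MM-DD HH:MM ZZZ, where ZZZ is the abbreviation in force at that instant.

2024-06-04 02:03 GPN

Query: 2024-06-03 20:33 UTC
Rule 1/5 (GPN, +05:30): 2024-04-02 19:09 UTC ≤ query < 2024-11-25 07:35 UTC
20·60 + 33 + 330 = 1563 min
1563 = 1·1440 + 123; 123 = 2·60 + 3 → 02:03, 2024-06-03 + 1 day = 2024-06-04
→ 2024-06-04 02:03 GPN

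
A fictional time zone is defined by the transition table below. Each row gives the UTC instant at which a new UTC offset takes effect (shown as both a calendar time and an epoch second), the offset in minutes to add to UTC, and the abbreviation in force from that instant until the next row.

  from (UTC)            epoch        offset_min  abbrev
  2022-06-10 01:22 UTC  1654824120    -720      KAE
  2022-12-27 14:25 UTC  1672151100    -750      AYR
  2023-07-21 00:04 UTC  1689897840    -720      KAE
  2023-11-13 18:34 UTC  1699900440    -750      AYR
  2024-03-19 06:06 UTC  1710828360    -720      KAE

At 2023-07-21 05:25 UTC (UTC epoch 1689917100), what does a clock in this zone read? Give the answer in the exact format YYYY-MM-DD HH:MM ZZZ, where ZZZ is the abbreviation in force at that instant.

2023-07-20 17:25 KAE

Query: 2023-07-21 05:25 UTC
Rule 3/5 (KAE, -12:00): 2023-07-21 00:04 UTC ≤ query < 2023-11-13 18:34 UTC
5·60 + 25 - 720 = -395 min
-395 = -1·1440 + 1045; 1045 = 17·60 + 25 → 17:25, 2023-07-21 - 1 day = 2023-07-20
→ 2023-07-20 17:25 KAE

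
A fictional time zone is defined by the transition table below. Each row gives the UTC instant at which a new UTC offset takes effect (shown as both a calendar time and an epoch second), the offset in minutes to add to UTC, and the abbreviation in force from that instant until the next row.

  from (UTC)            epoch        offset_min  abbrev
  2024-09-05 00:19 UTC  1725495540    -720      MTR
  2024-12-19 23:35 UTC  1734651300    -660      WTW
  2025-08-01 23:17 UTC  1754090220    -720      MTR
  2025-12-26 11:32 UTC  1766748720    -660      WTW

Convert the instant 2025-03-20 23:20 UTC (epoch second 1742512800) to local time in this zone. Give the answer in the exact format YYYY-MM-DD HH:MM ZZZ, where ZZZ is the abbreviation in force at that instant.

Query: 2025-03-20 23:20 UTC
Rule 2/4 (WTW, -11:00): 2024-12-19 23:35 UTC ≤ query < 2025-08-01 23:17 UTC
23·60 + 20 - 660 = 740 min
740 = 0·1440 + 740; 740 = 12·60 + 20 → 12:20, same day
→ 2025-03-20 12:20 WTW

2025-03-20 12:20 WTW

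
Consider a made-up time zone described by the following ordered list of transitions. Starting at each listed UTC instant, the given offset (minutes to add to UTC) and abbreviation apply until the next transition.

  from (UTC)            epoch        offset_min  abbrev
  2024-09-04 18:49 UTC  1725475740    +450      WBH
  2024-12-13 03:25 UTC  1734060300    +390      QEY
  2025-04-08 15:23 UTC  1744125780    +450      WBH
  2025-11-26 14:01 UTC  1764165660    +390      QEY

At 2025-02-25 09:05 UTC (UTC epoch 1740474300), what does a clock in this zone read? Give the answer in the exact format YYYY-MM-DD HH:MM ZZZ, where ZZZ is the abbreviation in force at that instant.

Query: 2025-02-25 09:05 UTC
Rule 2/4 (QEY, +06:30): 2024-12-13 03:25 UTC ≤ query < 2025-04-08 15:23 UTC
9·60 + 5 + 390 = 935 min
935 = 0·1440 + 935; 935 = 15·60 + 35 → 15:35, same day
→ 2025-02-25 15:35 QEY

2025-02-25 15:35 QEY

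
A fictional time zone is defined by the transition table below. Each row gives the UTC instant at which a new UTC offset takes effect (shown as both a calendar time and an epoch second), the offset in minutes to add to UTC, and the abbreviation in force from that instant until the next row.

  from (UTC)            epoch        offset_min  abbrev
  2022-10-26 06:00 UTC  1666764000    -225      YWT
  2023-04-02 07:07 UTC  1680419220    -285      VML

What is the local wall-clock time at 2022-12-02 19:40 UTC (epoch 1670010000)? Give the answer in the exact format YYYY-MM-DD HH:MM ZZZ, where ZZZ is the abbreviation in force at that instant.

2022-12-02 15:55 YWT

Query: 2022-12-02 19:40 UTC
Rule 1/2 (YWT, -03:45): 2022-10-26 06:00 UTC ≤ query < 2023-04-02 07:07 UTC
19·60 + 40 - 225 = 955 min
955 = 0·1440 + 955; 955 = 15·60 + 55 → 15:55, same day
→ 2022-12-02 15:55 YWT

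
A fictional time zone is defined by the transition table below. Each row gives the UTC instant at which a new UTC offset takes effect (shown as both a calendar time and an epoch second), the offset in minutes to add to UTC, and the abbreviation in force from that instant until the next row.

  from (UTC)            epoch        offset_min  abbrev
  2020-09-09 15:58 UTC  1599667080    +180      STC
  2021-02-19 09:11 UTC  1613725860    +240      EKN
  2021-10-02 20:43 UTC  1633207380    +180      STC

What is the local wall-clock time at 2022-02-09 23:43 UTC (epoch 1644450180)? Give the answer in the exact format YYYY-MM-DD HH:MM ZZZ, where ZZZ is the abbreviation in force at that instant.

2022-02-10 02:43 STC

Query: 2022-02-09 23:43 UTC
Rule 3/3 (STC, +03:00): 2021-10-02 20:43 UTC ≤ query < +∞
23·60 + 43 + 180 = 1603 min
1603 = 1·1440 + 163; 163 = 2·60 + 43 → 02:43, 2022-02-09 + 1 day = 2022-02-10
→ 2022-02-10 02:43 STC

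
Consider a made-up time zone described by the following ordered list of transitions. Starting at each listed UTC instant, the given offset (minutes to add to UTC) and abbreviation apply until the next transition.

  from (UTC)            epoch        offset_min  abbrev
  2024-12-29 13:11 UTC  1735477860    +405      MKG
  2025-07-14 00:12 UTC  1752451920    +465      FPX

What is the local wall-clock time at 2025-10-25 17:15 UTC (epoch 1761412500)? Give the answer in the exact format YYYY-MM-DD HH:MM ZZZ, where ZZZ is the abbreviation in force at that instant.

2025-10-26 01:00 FPX

Query: 2025-10-25 17:15 UTC
Rule 2/2 (FPX, +07:45): 2025-07-14 00:12 UTC ≤ query < +∞
17·60 + 15 + 465 = 1500 min
1500 = 1·1440 + 60; 60 = 1·60 + 0 → 01:00, 2025-10-25 + 1 day = 2025-10-26
→ 2025-10-26 01:00 FPX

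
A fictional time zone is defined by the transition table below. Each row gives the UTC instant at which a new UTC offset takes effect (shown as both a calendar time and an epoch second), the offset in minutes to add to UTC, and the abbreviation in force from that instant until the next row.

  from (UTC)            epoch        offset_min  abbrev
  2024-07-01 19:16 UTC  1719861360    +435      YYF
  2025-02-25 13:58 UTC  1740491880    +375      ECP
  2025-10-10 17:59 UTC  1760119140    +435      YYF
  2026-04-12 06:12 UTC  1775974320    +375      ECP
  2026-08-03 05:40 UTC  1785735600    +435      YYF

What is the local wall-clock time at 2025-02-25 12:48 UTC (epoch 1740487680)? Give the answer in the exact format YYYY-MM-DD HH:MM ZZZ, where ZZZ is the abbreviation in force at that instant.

Query: 2025-02-25 12:48 UTC
Rule 1/5 (YYF, +07:15): 2024-07-01 19:16 UTC ≤ query < 2025-02-25 13:58 UTC
12·60 + 48 + 435 = 1203 min
1203 = 0·1440 + 1203; 1203 = 20·60 + 3 → 20:03, same day
→ 2025-02-25 20:03 YYF

2025-02-25 20:03 YYF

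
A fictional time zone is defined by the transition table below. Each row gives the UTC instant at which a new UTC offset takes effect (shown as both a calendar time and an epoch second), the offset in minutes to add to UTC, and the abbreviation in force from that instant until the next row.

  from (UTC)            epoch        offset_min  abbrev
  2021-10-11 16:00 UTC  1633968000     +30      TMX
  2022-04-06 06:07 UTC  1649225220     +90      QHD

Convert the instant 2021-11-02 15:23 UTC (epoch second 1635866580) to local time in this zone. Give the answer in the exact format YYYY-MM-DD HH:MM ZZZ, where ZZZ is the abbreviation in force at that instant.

2021-11-02 15:53 TMX

Query: 2021-11-02 15:23 UTC
Rule 1/2 (TMX, +00:30): 2021-10-11 16:00 UTC ≤ query < 2022-04-06 06:07 UTC
15·60 + 23 + 30 = 953 min
953 = 0·1440 + 953; 953 = 15·60 + 53 → 15:53, same day
→ 2021-11-02 15:53 TMX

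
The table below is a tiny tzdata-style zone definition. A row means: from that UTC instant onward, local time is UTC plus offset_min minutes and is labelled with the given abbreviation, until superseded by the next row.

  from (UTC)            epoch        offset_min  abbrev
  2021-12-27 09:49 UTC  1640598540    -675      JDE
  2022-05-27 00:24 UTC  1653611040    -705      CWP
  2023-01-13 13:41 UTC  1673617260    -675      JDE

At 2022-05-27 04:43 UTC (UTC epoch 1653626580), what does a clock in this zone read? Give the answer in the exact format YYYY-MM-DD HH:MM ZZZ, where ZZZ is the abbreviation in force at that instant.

Query: 2022-05-27 04:43 UTC
Rule 2/3 (CWP, -11:45): 2022-05-27 00:24 UTC ≤ query < 2023-01-13 13:41 UTC
4·60 + 43 - 705 = -422 min
-422 = -1·1440 + 1018; 1018 = 16·60 + 58 → 16:58, 2022-05-27 - 1 day = 2022-05-26
→ 2022-05-26 16:58 CWP

2022-05-26 16:58 CWP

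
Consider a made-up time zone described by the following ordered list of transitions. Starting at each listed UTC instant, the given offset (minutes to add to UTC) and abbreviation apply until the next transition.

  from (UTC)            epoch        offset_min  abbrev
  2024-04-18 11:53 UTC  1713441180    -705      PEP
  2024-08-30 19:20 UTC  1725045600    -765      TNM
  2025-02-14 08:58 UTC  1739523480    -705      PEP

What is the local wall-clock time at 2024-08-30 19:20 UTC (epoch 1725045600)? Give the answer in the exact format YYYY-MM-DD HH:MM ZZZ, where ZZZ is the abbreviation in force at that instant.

Query: 2024-08-30 19:20 UTC
Rule 2/3 (TNM, -12:45): 2024-08-30 19:20 UTC ≤ query < 2025-02-14 08:58 UTC
19·60 + 20 - 765 = 395 min
395 = 0·1440 + 395; 395 = 6·60 + 35 → 06:35, same day
→ 2024-08-30 06:35 TNM

2024-08-30 06:35 TNM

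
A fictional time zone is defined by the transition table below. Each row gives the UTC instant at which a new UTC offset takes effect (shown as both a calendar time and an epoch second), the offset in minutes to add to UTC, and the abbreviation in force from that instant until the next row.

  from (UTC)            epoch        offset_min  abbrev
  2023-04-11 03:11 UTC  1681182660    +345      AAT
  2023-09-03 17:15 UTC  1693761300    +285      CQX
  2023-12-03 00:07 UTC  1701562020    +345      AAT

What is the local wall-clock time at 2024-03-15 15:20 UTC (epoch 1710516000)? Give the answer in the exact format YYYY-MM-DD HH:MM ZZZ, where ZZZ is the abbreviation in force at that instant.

2024-03-15 21:05 AAT

Query: 2024-03-15 15:20 UTC
Rule 3/3 (AAT, +05:45): 2023-12-03 00:07 UTC ≤ query < +∞
15·60 + 20 + 345 = 1265 min
1265 = 0·1440 + 1265; 1265 = 21·60 + 5 → 21:05, same day
→ 2024-03-15 21:05 AAT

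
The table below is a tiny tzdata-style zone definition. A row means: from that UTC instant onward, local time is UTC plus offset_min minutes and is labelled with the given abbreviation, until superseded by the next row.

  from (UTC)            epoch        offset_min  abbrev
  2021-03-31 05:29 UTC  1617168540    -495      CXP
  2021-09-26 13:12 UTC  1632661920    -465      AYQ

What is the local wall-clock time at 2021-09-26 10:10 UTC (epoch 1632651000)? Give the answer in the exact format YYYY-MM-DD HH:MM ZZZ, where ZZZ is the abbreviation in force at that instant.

Query: 2021-09-26 10:10 UTC
Rule 1/2 (CXP, -08:15): 2021-03-31 05:29 UTC ≤ query < 2021-09-26 13:12 UTC
10·60 + 10 - 495 = 115 min
115 = 0·1440 + 115; 115 = 1·60 + 55 → 01:55, same day
→ 2021-09-26 01:55 CXP

2021-09-26 01:55 CXP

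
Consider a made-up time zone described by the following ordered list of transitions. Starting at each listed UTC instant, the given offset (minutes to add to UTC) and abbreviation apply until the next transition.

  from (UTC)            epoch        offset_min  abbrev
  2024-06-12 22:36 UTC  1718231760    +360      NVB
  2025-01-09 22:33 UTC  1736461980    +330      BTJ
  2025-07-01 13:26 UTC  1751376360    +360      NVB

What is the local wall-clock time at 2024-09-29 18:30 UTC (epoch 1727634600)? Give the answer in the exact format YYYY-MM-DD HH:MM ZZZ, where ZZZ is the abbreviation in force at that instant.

Query: 2024-09-29 18:30 UTC
Rule 1/3 (NVB, +06:00): 2024-06-12 22:36 UTC ≤ query < 2025-01-09 22:33 UTC
18·60 + 30 + 360 = 1470 min
1470 = 1·1440 + 30; 30 = 0·60 + 30 → 00:30, 2024-09-29 + 1 day = 2024-09-30
→ 2024-09-30 00:30 NVB

2024-09-30 00:30 NVB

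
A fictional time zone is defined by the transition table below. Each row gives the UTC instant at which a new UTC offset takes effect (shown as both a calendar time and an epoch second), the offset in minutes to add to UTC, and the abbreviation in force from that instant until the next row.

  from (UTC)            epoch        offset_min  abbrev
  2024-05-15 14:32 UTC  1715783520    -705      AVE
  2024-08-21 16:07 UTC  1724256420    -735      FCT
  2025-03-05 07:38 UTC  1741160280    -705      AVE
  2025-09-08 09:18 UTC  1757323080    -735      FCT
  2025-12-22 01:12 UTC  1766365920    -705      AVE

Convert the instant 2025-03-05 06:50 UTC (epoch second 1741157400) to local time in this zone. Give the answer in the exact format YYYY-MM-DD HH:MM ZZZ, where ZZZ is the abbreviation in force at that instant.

2025-03-04 18:35 FCT

Query: 2025-03-05 06:50 UTC
Rule 2/5 (FCT, -12:15): 2024-08-21 16:07 UTC ≤ query < 2025-03-05 07:38 UTC
6·60 + 50 - 735 = -325 min
-325 = -1·1440 + 1115; 1115 = 18·60 + 35 → 18:35, 2025-03-05 - 1 day = 2025-03-04
→ 2025-03-04 18:35 FCT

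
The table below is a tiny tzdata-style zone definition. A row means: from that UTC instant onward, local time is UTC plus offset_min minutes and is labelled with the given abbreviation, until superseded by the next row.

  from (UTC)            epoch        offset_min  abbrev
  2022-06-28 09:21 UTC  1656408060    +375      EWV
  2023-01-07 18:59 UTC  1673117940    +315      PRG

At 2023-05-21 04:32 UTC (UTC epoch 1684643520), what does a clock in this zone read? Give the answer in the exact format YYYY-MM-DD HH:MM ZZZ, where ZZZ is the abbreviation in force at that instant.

2023-05-21 09:47 PRG

Query: 2023-05-21 04:32 UTC
Rule 2/2 (PRG, +05:15): 2023-01-07 18:59 UTC ≤ query < +∞
4·60 + 32 + 315 = 587 min
587 = 0·1440 + 587; 587 = 9·60 + 47 → 09:47, same day
→ 2023-05-21 09:47 PRG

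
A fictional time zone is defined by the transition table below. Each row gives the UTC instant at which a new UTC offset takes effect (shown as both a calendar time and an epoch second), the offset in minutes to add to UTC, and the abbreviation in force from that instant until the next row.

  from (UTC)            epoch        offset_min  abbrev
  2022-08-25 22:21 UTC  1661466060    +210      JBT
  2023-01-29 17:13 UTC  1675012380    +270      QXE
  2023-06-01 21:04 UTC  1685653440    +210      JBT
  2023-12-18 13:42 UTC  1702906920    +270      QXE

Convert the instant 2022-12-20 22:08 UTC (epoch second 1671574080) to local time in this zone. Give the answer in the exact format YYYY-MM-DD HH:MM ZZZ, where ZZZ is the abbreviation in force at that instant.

Query: 2022-12-20 22:08 UTC
Rule 1/4 (JBT, +03:30): 2022-08-25 22:21 UTC ≤ query < 2023-01-29 17:13 UTC
22·60 + 8 + 210 = 1538 min
1538 = 1·1440 + 98; 98 = 1·60 + 38 → 01:38, 2022-12-20 + 1 day = 2022-12-21
→ 2022-12-21 01:38 JBT

2022-12-21 01:38 JBT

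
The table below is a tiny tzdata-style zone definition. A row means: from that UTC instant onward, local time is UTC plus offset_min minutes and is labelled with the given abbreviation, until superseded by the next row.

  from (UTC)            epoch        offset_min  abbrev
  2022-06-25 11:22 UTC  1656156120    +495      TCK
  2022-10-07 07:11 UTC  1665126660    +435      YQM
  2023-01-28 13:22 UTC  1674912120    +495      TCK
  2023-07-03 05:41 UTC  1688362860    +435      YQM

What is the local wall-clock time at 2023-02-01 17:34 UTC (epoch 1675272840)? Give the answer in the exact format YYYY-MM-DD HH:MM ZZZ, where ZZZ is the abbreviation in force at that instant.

2023-02-02 01:49 TCK

Query: 2023-02-01 17:34 UTC
Rule 3/4 (TCK, +08:15): 2023-01-28 13:22 UTC ≤ query < 2023-07-03 05:41 UTC
17·60 + 34 + 495 = 1549 min
1549 = 1·1440 + 109; 109 = 1·60 + 49 → 01:49, 2023-02-01 + 1 day = 2023-02-02
→ 2023-02-02 01:49 TCK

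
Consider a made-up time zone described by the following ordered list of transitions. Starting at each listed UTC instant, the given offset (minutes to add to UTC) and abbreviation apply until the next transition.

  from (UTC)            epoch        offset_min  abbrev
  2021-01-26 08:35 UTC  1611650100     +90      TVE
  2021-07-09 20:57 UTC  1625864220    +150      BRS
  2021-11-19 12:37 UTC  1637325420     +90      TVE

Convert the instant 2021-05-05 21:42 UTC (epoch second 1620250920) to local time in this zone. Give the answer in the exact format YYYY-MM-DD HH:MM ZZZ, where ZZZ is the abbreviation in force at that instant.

Query: 2021-05-05 21:42 UTC
Rule 1/3 (TVE, +01:30): 2021-01-26 08:35 UTC ≤ query < 2021-07-09 20:57 UTC
21·60 + 42 + 90 = 1392 min
1392 = 0·1440 + 1392; 1392 = 23·60 + 12 → 23:12, same day
→ 2021-05-05 23:12 TVE

2021-05-05 23:12 TVE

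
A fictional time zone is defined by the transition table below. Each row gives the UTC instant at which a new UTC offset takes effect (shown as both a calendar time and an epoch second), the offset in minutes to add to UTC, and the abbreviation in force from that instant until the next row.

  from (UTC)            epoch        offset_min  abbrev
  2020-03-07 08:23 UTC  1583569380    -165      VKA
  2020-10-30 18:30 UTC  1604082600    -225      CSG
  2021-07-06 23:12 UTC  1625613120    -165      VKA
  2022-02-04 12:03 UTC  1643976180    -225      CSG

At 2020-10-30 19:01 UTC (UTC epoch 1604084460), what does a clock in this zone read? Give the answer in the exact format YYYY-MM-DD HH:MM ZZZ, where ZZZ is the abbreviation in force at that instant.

2020-10-30 15:16 CSG

Query: 2020-10-30 19:01 UTC
Rule 2/4 (CSG, -03:45): 2020-10-30 18:30 UTC ≤ query < 2021-07-06 23:12 UTC
19·60 + 1 - 225 = 916 min
916 = 0·1440 + 916; 916 = 15·60 + 16 → 15:16, same day
→ 2020-10-30 15:16 CSG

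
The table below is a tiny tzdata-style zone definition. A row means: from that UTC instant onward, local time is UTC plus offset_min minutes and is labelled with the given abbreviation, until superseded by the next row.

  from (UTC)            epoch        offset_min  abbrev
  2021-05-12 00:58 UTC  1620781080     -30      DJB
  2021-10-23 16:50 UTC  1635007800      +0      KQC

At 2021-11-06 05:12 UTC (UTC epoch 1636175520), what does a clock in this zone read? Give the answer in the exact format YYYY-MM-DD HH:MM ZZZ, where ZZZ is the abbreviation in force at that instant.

2021-11-06 05:12 KQC

Query: 2021-11-06 05:12 UTC
Rule 2/2 (KQC, +00:00): 2021-10-23 16:50 UTC ≤ query < +∞
5·60 + 12 + 0 = 312 min
312 = 0·1440 + 312; 312 = 5·60 + 12 → 05:12, same day
→ 2021-11-06 05:12 KQC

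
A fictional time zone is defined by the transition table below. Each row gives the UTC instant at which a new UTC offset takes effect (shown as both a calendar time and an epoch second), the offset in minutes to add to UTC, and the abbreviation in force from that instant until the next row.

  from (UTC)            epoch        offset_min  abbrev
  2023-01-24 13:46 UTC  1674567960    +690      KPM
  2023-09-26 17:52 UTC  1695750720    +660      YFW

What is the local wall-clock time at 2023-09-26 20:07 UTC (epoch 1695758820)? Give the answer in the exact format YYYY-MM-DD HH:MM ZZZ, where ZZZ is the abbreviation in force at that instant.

2023-09-27 07:07 YFW

Query: 2023-09-26 20:07 UTC
Rule 2/2 (YFW, +11:00): 2023-09-26 17:52 UTC ≤ query < +∞
20·60 + 7 + 660 = 1867 min
1867 = 1·1440 + 427; 427 = 7·60 + 7 → 07:07, 2023-09-26 + 1 day = 2023-09-27
→ 2023-09-27 07:07 YFW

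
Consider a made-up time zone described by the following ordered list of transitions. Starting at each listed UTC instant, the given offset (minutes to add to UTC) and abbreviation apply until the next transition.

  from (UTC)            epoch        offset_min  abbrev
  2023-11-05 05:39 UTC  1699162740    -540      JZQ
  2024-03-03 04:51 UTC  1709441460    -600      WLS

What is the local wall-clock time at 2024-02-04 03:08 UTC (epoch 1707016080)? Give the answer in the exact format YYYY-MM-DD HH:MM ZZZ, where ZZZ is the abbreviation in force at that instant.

2024-02-03 18:08 JZQ

Query: 2024-02-04 03:08 UTC
Rule 1/2 (JZQ, -09:00): 2023-11-05 05:39 UTC ≤ query < 2024-03-03 04:51 UTC
3·60 + 8 - 540 = -352 min
-352 = -1·1440 + 1088; 1088 = 18·60 + 8 → 18:08, 2024-02-04 - 1 day = 2024-02-03
→ 2024-02-03 18:08 JZQ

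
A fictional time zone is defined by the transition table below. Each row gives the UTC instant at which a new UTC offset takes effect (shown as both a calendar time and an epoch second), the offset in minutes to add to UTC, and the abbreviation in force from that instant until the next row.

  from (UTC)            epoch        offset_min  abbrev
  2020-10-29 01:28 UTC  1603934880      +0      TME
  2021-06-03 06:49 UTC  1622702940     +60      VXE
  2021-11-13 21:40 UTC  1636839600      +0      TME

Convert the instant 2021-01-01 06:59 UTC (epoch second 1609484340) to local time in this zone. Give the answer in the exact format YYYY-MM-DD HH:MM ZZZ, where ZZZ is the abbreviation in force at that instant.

2021-01-01 06:59 TME

Query: 2021-01-01 06:59 UTC
Rule 1/3 (TME, +00:00): 2020-10-29 01:28 UTC ≤ query < 2021-06-03 06:49 UTC
6·60 + 59 + 0 = 419 min
419 = 0·1440 + 419; 419 = 6·60 + 59 → 06:59, same day
→ 2021-01-01 06:59 TME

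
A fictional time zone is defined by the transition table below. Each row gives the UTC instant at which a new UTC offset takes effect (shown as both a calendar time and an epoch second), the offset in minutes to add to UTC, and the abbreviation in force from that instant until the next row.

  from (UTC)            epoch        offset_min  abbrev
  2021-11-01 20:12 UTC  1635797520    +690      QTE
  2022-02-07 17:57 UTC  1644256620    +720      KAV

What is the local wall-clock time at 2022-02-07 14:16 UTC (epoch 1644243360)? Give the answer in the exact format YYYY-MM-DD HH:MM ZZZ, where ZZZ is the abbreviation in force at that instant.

Query: 2022-02-07 14:16 UTC
Rule 1/2 (QTE, +11:30): 2021-11-01 20:12 UTC ≤ query < 2022-02-07 17:57 UTC
14·60 + 16 + 690 = 1546 min
1546 = 1·1440 + 106; 106 = 1·60 + 46 → 01:46, 2022-02-07 + 1 day = 2022-02-08
→ 2022-02-08 01:46 QTE

2022-02-08 01:46 QTE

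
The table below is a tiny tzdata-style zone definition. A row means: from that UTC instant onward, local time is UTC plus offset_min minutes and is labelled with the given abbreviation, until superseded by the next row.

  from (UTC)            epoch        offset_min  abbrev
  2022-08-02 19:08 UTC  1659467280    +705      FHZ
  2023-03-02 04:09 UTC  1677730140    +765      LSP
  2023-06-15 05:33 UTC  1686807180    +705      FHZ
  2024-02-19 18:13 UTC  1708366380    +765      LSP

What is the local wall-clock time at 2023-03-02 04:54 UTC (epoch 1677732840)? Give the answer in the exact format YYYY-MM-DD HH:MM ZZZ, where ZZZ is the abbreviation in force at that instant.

2023-03-02 17:39 LSP

Query: 2023-03-02 04:54 UTC
Rule 2/4 (LSP, +12:45): 2023-03-02 04:09 UTC ≤ query < 2023-06-15 05:33 UTC
4·60 + 54 + 765 = 1059 min
1059 = 0·1440 + 1059; 1059 = 17·60 + 39 → 17:39, same day
→ 2023-03-02 17:39 LSP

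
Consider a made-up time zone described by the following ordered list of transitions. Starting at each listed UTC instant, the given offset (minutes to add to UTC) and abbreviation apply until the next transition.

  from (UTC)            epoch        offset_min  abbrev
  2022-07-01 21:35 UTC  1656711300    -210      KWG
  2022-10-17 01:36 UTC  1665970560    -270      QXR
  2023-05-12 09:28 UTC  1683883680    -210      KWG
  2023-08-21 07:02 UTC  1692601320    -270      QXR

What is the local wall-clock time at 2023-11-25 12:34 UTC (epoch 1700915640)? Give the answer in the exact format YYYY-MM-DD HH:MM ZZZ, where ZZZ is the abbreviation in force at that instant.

2023-11-25 08:04 QXR

Query: 2023-11-25 12:34 UTC
Rule 4/4 (QXR, -04:30): 2023-08-21 07:02 UTC ≤ query < +∞
12·60 + 34 - 270 = 484 min
484 = 0·1440 + 484; 484 = 8·60 + 4 → 08:04, same day
→ 2023-11-25 08:04 QXR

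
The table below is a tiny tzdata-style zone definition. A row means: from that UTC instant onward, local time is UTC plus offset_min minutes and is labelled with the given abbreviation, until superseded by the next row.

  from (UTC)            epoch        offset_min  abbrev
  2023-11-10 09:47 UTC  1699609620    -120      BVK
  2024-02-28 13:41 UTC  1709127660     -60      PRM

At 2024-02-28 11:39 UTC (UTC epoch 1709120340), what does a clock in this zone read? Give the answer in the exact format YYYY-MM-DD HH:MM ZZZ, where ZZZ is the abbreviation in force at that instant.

2024-02-28 09:39 BVK

Query: 2024-02-28 11:39 UTC
Rule 1/2 (BVK, -02:00): 2023-11-10 09:47 UTC ≤ query < 2024-02-28 13:41 UTC
11·60 + 39 - 120 = 579 min
579 = 0·1440 + 579; 579 = 9·60 + 39 → 09:39, same day
→ 2024-02-28 09:39 BVK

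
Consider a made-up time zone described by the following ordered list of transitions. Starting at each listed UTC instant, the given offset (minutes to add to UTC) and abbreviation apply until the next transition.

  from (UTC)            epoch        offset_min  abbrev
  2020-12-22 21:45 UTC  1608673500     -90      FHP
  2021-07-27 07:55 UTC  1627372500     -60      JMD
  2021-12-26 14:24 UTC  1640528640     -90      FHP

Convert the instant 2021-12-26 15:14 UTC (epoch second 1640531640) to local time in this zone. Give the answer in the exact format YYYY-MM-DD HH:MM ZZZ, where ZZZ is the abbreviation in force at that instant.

Query: 2021-12-26 15:14 UTC
Rule 3/3 (FHP, -01:30): 2021-12-26 14:24 UTC ≤ query < +∞
15·60 + 14 - 90 = 824 min
824 = 0·1440 + 824; 824 = 13·60 + 44 → 13:44, same day
→ 2021-12-26 13:44 FHP

2021-12-26 13:44 FHP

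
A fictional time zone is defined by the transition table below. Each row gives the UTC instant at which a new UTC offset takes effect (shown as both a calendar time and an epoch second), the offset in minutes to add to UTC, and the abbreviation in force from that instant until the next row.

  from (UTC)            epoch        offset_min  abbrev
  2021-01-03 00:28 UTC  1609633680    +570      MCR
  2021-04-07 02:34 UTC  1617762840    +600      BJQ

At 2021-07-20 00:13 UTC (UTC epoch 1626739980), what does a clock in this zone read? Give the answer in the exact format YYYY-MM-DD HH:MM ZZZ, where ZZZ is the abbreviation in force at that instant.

2021-07-20 10:13 BJQ

Query: 2021-07-20 00:13 UTC
Rule 2/2 (BJQ, +10:00): 2021-04-07 02:34 UTC ≤ query < +∞
0·60 + 13 + 600 = 613 min
613 = 0·1440 + 613; 613 = 10·60 + 13 → 10:13, same day
→ 2021-07-20 10:13 BJQ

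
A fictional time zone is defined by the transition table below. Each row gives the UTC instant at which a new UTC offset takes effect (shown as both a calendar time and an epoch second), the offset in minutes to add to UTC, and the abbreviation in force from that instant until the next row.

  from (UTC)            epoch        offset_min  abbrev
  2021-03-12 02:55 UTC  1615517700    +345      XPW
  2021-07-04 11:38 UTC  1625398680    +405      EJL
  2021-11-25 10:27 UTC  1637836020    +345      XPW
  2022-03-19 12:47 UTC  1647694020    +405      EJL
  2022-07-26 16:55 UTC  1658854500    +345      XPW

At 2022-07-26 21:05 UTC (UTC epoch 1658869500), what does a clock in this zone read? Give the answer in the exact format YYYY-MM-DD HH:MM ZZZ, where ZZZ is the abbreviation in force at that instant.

2022-07-27 02:50 XPW

Query: 2022-07-26 21:05 UTC
Rule 5/5 (XPW, +05:45): 2022-07-26 16:55 UTC ≤ query < +∞
21·60 + 5 + 345 = 1610 min
1610 = 1·1440 + 170; 170 = 2·60 + 50 → 02:50, 2022-07-26 + 1 day = 2022-07-27
→ 2022-07-27 02:50 XPW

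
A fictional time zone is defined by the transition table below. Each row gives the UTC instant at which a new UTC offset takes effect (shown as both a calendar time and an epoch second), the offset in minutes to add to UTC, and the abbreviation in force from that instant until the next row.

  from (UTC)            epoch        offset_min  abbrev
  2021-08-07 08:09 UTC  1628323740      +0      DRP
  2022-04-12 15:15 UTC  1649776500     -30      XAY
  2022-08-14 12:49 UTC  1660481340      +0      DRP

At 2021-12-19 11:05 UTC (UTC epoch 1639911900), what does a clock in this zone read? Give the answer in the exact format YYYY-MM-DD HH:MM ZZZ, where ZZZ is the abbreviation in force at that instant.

2021-12-19 11:05 DRP

Query: 2021-12-19 11:05 UTC
Rule 1/3 (DRP, +00:00): 2021-08-07 08:09 UTC ≤ query < 2022-04-12 15:15 UTC
11·60 + 5 + 0 = 665 min
665 = 0·1440 + 665; 665 = 11·60 + 5 → 11:05, same day
→ 2021-12-19 11:05 DRP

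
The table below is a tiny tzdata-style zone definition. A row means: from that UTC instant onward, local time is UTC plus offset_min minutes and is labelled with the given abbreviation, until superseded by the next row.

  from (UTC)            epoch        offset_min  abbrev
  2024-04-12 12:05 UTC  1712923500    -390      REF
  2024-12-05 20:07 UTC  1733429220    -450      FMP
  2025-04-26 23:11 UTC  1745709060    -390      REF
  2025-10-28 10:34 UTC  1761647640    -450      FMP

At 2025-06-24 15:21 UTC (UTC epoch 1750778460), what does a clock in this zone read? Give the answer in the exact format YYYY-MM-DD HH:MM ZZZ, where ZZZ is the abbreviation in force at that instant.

2025-06-24 08:51 REF

Query: 2025-06-24 15:21 UTC
Rule 3/4 (REF, -06:30): 2025-04-26 23:11 UTC ≤ query < 2025-10-28 10:34 UTC
15·60 + 21 - 390 = 531 min
531 = 0·1440 + 531; 531 = 8·60 + 51 → 08:51, same day
→ 2025-06-24 08:51 REF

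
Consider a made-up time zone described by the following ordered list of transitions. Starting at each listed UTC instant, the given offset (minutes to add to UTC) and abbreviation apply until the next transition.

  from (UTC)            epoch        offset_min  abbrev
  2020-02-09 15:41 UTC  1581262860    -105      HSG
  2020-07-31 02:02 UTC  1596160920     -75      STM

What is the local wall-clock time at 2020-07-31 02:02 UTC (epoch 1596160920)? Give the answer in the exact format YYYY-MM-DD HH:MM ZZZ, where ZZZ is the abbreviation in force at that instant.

Query: 2020-07-31 02:02 UTC
Rule 2/2 (STM, -01:15): 2020-07-31 02:02 UTC ≤ query < +∞
2·60 + 2 - 75 = 47 min
47 = 0·1440 + 47; 47 = 0·60 + 47 → 00:47, same day
→ 2020-07-31 00:47 STM

2020-07-31 00:47 STM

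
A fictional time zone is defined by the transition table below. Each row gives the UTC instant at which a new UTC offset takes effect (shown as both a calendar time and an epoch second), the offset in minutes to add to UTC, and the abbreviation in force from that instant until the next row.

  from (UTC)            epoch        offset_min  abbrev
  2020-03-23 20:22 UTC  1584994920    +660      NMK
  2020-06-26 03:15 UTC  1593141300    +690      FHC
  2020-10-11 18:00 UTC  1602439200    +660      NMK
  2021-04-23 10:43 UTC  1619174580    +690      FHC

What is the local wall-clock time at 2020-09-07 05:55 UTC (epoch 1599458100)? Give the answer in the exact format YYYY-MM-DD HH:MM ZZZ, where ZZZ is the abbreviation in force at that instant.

Query: 2020-09-07 05:55 UTC
Rule 2/4 (FHC, +11:30): 2020-06-26 03:15 UTC ≤ query < 2020-10-11 18:00 UTC
5·60 + 55 + 690 = 1045 min
1045 = 0·1440 + 1045; 1045 = 17·60 + 25 → 17:25, same day
→ 2020-09-07 17:25 FHC

2020-09-07 17:25 FHC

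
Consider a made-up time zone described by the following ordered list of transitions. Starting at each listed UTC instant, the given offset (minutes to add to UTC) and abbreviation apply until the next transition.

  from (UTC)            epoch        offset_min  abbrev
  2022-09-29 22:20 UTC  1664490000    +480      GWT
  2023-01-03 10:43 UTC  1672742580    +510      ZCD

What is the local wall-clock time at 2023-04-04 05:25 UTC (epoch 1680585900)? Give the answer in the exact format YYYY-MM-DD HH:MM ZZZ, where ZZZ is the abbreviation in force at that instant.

Query: 2023-04-04 05:25 UTC
Rule 2/2 (ZCD, +08:30): 2023-01-03 10:43 UTC ≤ query < +∞
5·60 + 25 + 510 = 835 min
835 = 0·1440 + 835; 835 = 13·60 + 55 → 13:55, same day
→ 2023-04-04 13:55 ZCD

2023-04-04 13:55 ZCD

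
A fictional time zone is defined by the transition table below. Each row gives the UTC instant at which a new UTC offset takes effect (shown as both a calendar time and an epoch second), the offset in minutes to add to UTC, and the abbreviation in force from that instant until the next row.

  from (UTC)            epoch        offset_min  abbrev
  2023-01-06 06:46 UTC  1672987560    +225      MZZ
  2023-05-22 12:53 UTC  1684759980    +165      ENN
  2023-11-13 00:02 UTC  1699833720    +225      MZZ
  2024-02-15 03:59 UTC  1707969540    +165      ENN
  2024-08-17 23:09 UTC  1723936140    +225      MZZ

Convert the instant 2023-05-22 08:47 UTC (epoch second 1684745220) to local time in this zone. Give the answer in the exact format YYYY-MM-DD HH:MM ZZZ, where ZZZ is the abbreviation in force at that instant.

2023-05-22 12:32 MZZ

Query: 2023-05-22 08:47 UTC
Rule 1/5 (MZZ, +03:45): 2023-01-06 06:46 UTC ≤ query < 2023-05-22 12:53 UTC
8·60 + 47 + 225 = 752 min
752 = 0·1440 + 752; 752 = 12·60 + 32 → 12:32, same day
→ 2023-05-22 12:32 MZZ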